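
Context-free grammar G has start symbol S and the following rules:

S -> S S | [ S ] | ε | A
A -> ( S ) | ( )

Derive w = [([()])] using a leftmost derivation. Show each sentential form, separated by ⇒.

S ⇒ [S] ⇒ [A] ⇒ [(S)] ⇒ [([S])] ⇒ [([SS])] ⇒ [([SSS])] ⇒ [([ASS])] ⇒ [([()SS])] ⇒ [([()S])] ⇒ [([()])]

S ⇒ [S]   [S -> [ S ]]
[S] ⇒ [A]   [S -> A]
[A] ⇒ [(S)]   [A -> ( S )]
[(S)] ⇒ [([S])]   [S -> [ S ]]
[([S])] ⇒ [([SS])]   [S -> S S]
[([SS])] ⇒ [([SSS])]   [S -> S S]
[([SSS])] ⇒ [([ASS])]   [S -> A]
[([ASS])] ⇒ [([()SS])]   [A -> ( )]
[([()SS])] ⇒ [([()S])]   [S -> ε]
[([()S])] ⇒ [([()])]   [S -> ε]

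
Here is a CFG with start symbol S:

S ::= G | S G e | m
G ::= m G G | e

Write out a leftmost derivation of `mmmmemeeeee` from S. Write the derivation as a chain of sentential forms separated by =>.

S=>G=>mGG=>mmGGG=>mmmGGGG=>mmmmGGGGG=>mmmmeGGGG=>mmmmemGGGGG=>mmmmemeGGGG=>mmmmemeeGGG=>mmmmemeeeGG=>mmmmemeeeeG=>mmmmemeeeee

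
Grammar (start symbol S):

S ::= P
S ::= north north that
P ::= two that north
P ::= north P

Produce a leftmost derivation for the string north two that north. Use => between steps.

S => P => north P => north two that north

S => P   [S ::= P]
P => north P   [P ::= north P]
north P => north two that north   [P ::= two that north]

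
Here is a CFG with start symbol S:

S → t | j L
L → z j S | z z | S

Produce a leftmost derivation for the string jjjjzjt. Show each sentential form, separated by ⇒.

S⇒jL⇒jS⇒jjL⇒jjS⇒jjjL⇒jjjS⇒jjjjL⇒jjjjzjS⇒jjjjzjt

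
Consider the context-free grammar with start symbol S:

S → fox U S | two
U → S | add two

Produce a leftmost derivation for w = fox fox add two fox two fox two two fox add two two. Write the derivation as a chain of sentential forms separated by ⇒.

S ⇒ fox U S   [S → fox U S]
fox U S ⇒ fox S S   [U → S]
fox S S ⇒ fox fox U S S   [S → fox U S]
fox fox U S S ⇒ fox fox add two S S   [U → add two]
fox fox add two S S ⇒ fox fox add two fox U S S   [S → fox U S]
fox fox add two fox U S S ⇒ fox fox add two fox S S S   [U → S]
fox fox add two fox S S S ⇒ fox fox add two fox two S S   [S → two]
fox fox add two fox two S S ⇒ fox fox add two fox two fox U S S   [S → fox U S]
fox fox add two fox two fox U S S ⇒ fox fox add two fox two fox S S S   [U → S]
fox fox add two fox two fox S S S ⇒ fox fox add two fox two fox two S S   [S → two]
fox fox add two fox two fox two S S ⇒ fox fox add two fox two fox two two S   [S → two]
fox fox add two fox two fox two two S ⇒ fox fox add two fox two fox two two fox U S   [S → fox U S]
fox fox add two fox two fox two two fox U S ⇒ fox fox add two fox two fox two two fox add two S   [U → add two]
fox fox add two fox two fox two two fox add two S ⇒ fox fox add two fox two fox two two fox add two two   [S → two]

S ⇒ fox U S ⇒ fox S S ⇒ fox fox U S S ⇒ fox fox add two S S ⇒ fox fox add two fox U S S ⇒ fox fox add two fox S S S ⇒ fox fox add two fox two S S ⇒ fox fox add two fox two fox U S S ⇒ fox fox add two fox two fox S S S ⇒ fox fox add two fox two fox two S S ⇒ fox fox add two fox two fox two two S ⇒ fox fox add two fox two fox two two fox U S ⇒ fox fox add two fox two fox two two fox add two S ⇒ fox fox add two fox two fox two two fox add two two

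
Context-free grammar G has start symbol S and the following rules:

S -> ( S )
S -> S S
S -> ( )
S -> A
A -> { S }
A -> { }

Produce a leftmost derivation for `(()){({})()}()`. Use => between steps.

S => SS   [S -> S S]
SS => SSS   [S -> S S]
SSS => (S)SS   [S -> ( S )]
(S)SS => (())SS   [S -> ( )]
(())SS => (())AS   [S -> A]
(())AS => (()){S}S   [A -> { S }]
(()){S}S => (()){SS}S   [S -> S S]
(()){SS}S => (()){(S)S}S   [S -> ( S )]
(()){(S)S}S => (()){(A)S}S   [S -> A]
(()){(A)S}S => (()){({})S}S   [A -> { }]
(()){({})S}S => (()){({})()}S   [S -> ( )]
(()){({})()}S => (()){({})()}()   [S -> ( )]

S => SS => SSS => (S)SS => (())SS => (())AS => (()){S}S => (()){SS}S => (()){(S)S}S => (()){(A)S}S => (()){({})S}S => (()){({})()}S => (()){({})()}()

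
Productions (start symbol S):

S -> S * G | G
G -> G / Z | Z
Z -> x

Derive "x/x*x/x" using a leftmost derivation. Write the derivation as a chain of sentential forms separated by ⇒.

S ⇒ S*G ⇒ G*G ⇒ G/Z*G ⇒ Z/Z*G ⇒ x/Z*G ⇒ x/x*G ⇒ x/x*G/Z ⇒ x/x*Z/Z ⇒ x/x*x/Z ⇒ x/x*x/x

S ⇒ S*G   [S -> S * G]
S*G ⇒ G*G   [S -> G]
G*G ⇒ G/Z*G   [G -> G / Z]
G/Z*G ⇒ Z/Z*G   [G -> Z]
Z/Z*G ⇒ x/Z*G   [Z -> x]
x/Z*G ⇒ x/x*G   [Z -> x]
x/x*G ⇒ x/x*G/Z   [G -> G / Z]
x/x*G/Z ⇒ x/x*Z/Z   [G -> Z]
x/x*Z/Z ⇒ x/x*x/Z   [Z -> x]
x/x*x/Z ⇒ x/x*x/x   [Z -> x]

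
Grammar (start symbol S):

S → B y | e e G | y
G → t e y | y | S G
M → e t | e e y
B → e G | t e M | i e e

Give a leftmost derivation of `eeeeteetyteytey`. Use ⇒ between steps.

S ⇒ eeG   [S → e e G]
eeG ⇒ eeSG   [G → S G]
eeSG ⇒ eeeeGG   [S → e e G]
eeeeGG ⇒ eeeeSGG   [G → S G]
eeeeSGG ⇒ eeeeByGG   [S → B y]
eeeeByGG ⇒ eeeeteMyGG   [B → t e M]
eeeeteMyGG ⇒ eeeeteetyGG   [M → e t]
eeeeteetyGG ⇒ eeeeteetyteyG   [G → t e y]
eeeeteetyteyG ⇒ eeeeteetyteytey   [G → t e y]

S ⇒ eeG ⇒ eeSG ⇒ eeeeGG ⇒ eeeeSGG ⇒ eeeeByGG ⇒ eeeeteMyGG ⇒ eeeeteetyGG ⇒ eeeeteetyteyG ⇒ eeeeteetyteytey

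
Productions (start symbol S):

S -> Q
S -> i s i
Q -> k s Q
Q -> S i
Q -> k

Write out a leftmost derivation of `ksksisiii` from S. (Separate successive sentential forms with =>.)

S => Q   [S -> Q]
Q => ksQ   [Q -> k s Q]
ksQ => ksksQ   [Q -> k s Q]
ksksQ => ksksSi   [Q -> S i]
ksksSi => ksksQi   [S -> Q]
ksksQi => ksksSii   [Q -> S i]
ksksSii => ksksisiii   [S -> i s i]

S=>Q=>ksQ=>ksksQ=>ksksSi=>ksksQi=>ksksSii=>ksksisiii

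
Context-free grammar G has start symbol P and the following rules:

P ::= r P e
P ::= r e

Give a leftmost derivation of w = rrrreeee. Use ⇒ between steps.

P ⇒ rPe ⇒ rrPee ⇒ rrrPeee ⇒ rrrreeee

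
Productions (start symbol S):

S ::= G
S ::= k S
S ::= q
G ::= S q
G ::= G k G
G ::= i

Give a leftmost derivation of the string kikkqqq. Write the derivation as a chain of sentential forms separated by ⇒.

S ⇒ kS ⇒ kG ⇒ kSq ⇒ kGq ⇒ kGkGq ⇒ kikGq ⇒ kikSqq ⇒ kikkSqq ⇒ kikkqqq

S ⇒ kS   [S ::= k S]
kS ⇒ kG   [S ::= G]
kG ⇒ kSq   [G ::= S q]
kSq ⇒ kGq   [S ::= G]
kGq ⇒ kGkGq   [G ::= G k G]
kGkGq ⇒ kikGq   [G ::= i]
kikGq ⇒ kikSqq   [G ::= S q]
kikSqq ⇒ kikkSqq   [S ::= k S]
kikkSqq ⇒ kikkqqq   [S ::= q]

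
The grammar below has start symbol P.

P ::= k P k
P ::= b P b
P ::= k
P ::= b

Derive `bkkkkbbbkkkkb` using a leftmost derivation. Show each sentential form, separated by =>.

P => bPb => bkPkb => bkkPkkb => bkkkPkkkb => bkkkkPkkkkb => bkkkkbPbkkkkb => bkkkkbbbkkkkb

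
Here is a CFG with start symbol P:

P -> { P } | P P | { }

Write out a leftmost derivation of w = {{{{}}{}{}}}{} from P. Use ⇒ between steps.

P ⇒ PP ⇒ {P}P ⇒ {{P}}P ⇒ {{PP}}P ⇒ {{PPP}}P ⇒ {{{P}PP}}P ⇒ {{{{}}PP}}P ⇒ {{{{}}{}P}}P ⇒ {{{{}}{}{}}}P ⇒ {{{{}}{}{}}}{}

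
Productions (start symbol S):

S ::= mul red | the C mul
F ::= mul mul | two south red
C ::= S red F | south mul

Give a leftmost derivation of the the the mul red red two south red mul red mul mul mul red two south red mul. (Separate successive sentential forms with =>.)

S => the C mul   [S ::= the C mul]
the C mul => the S red F mul   [C ::= S red F]
the S red F mul => the the C mul red F mul   [S ::= the C mul]
the the C mul red F mul => the the S red F mul red F mul   [C ::= S red F]
the the S red F mul red F mul => the the the C mul red F mul red F mul   [S ::= the C mul]
the the the C mul red F mul red F mul => the the the S red F mul red F mul red F mul   [C ::= S red F]
the the the S red F mul red F mul red F mul => the the the mul red red F mul red F mul red F mul   [S ::= mul red]
the the the mul red red F mul red F mul red F mul => the the the mul red red two south red mul red F mul red F mul   [F ::= two south red]
the the the mul red red two south red mul red F mul red F mul => the the the mul red red two south red mul red mul mul mul red F mul   [F ::= mul mul]
the the the mul red red two south red mul red mul mul mul red F mul => the the the mul red red two south red mul red mul mul mul red two south red mul   [F ::= two south red]

S => the C mul => the S red F mul => the the C mul red F mul => the the S red F mul red F mul => the the the C mul red F mul red F mul => the the the S red F mul red F mul red F mul => the the the mul red red F mul red F mul red F mul => the the the mul red red two south red mul red F mul red F mul => the the the mul red red two south red mul red mul mul mul red F mul => the the the mul red red two south red mul red mul mul mul red two south red mul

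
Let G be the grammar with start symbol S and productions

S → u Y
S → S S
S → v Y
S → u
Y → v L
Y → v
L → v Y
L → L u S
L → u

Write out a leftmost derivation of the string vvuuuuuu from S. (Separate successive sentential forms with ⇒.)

S ⇒ SS ⇒ vYS ⇒ vvLS ⇒ vvLuSS ⇒ vvLuSuSS ⇒ vvuuSuSS ⇒ vvuuuuSS ⇒ vvuuuuuS ⇒ vvuuuuuu

S ⇒ SS   [S → S S]
SS ⇒ vYS   [S → v Y]
vYS ⇒ vvLS   [Y → v L]
vvLS ⇒ vvLuSS   [L → L u S]
vvLuSS ⇒ vvLuSuSS   [L → L u S]
vvLuSuSS ⇒ vvuuSuSS   [L → u]
vvuuSuSS ⇒ vvuuuuSS   [S → u]
vvuuuuSS ⇒ vvuuuuuS   [S → u]
vvuuuuuS ⇒ vvuuuuuu   [S → u]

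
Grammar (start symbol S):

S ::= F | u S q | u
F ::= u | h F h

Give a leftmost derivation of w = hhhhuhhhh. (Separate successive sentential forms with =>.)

S => F => hFh => hhFhh => hhhFhhh => hhhhFhhhh => hhhhuhhhh

S => F   [S ::= F]
F => hFh   [F ::= h F h]
hFh => hhFhh   [F ::= h F h]
hhFhh => hhhFhhh   [F ::= h F h]
hhhFhhh => hhhhFhhhh   [F ::= h F h]
hhhhFhhhh => hhhhuhhhh   [F ::= u]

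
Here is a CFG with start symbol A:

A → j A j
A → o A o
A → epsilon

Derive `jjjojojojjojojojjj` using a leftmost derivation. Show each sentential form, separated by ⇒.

A ⇒ jAj   [A → j A j]
jAj ⇒ jjAjj   [A → j A j]
jjAjj ⇒ jjjAjjj   [A → j A j]
jjjAjjj ⇒ jjjoAojjj   [A → o A o]
jjjoAojjj ⇒ jjjojAjojjj   [A → j A j]
jjjojAjojjj ⇒ jjjojoAojojjj   [A → o A o]
jjjojoAojojjj ⇒ jjjojojAjojojjj   [A → j A j]
jjjojojAjojojjj ⇒ jjjojojoAojojojjj   [A → o A o]
jjjojojoAojojojjj ⇒ jjjojojojAjojojojjj   [A → j A j]
jjjojojojAjojojojjj ⇒ jjjojojojjojojojjj   [A → epsilon]

A ⇒ jAj ⇒ jjAjj ⇒ jjjAjjj ⇒ jjjoAojjj ⇒ jjjojAjojjj ⇒ jjjojoAojojjj ⇒ jjjojojAjojojjj ⇒ jjjojojoAojojojjj ⇒ jjjojojojAjojojojjj ⇒ jjjojojojjojojojjj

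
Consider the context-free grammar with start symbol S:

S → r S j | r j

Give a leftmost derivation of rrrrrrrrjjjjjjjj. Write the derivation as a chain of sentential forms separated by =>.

S => rSj   [S → r S j]
rSj => rrSjj   [S → r S j]
rrSjj => rrrSjjj   [S → r S j]
rrrSjjj => rrrrSjjjj   [S → r S j]
rrrrSjjjj => rrrrrSjjjjj   [S → r S j]
rrrrrSjjjjj => rrrrrrSjjjjjj   [S → r S j]
rrrrrrSjjjjjj => rrrrrrrSjjjjjjj   [S → r S j]
rrrrrrrSjjjjjjj => rrrrrrrrjjjjjjjj   [S → r j]

S => rSj => rrSjj => rrrSjjj => rrrrSjjjj => rrrrrSjjjjj => rrrrrrSjjjjjj => rrrrrrrSjjjjjjj => rrrrrrrrjjjjjjjj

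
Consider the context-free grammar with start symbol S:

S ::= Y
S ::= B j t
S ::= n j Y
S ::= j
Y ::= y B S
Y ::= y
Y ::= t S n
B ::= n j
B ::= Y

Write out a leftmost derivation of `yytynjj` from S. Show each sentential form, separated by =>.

S => Y => yBS => yYS => yyBSS => yyYSS => yytSnSS => yytYnSS => yytynSS => yytynjS => yytynjj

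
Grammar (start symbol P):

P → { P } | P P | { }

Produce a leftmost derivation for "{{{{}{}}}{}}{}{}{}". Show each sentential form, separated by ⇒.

P ⇒ PP ⇒ PPP ⇒ PPPP ⇒ {P}PPP ⇒ {PP}PPP ⇒ {{P}P}PPP ⇒ {{{P}}P}PPP ⇒ {{{PP}}P}PPP ⇒ {{{{}P}}P}PPP ⇒ {{{{}{}}}P}PPP ⇒ {{{{}{}}}{}}PPP ⇒ {{{{}{}}}{}}{}PP ⇒ {{{{}{}}}{}}{}{}P ⇒ {{{{}{}}}{}}{}{}{}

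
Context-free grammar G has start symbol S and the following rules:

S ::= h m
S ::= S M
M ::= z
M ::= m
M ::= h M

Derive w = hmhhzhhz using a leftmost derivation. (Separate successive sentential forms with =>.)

S => SM => SMM => hmMM => hmhMM => hmhhMM => hmhhzM => hmhhzhM => hmhhzhhM => hmhhzhhz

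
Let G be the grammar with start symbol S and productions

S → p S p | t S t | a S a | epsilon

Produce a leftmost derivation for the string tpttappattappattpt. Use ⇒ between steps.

S ⇒ tSt ⇒ tpSpt ⇒ tptStpt ⇒ tpttSttpt ⇒ tpttaSattpt ⇒ tpttapSpattpt ⇒ tpttappSppattpt ⇒ tpttappaSappattpt ⇒ tpttappatStappattpt ⇒ tpttappattappattpt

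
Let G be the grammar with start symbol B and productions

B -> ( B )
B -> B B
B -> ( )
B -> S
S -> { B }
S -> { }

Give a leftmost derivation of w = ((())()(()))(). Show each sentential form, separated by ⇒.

B ⇒ BB ⇒ (B)B ⇒ (BB)B ⇒ ((B)B)B ⇒ ((())B)B ⇒ ((())BB)B ⇒ ((())()B)B ⇒ ((())()(B))B ⇒ ((())()(()))B ⇒ ((())()(()))()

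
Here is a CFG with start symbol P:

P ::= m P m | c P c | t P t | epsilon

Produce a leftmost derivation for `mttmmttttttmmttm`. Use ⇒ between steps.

P ⇒ mPm ⇒ mtPtm ⇒ mttPttm ⇒ mttmPmttm ⇒ mttmmPmmttm ⇒ mttmmtPtmmttm ⇒ mttmmttPttmmttm ⇒ mttmmtttPtttmmttm ⇒ mttmmttttttmmttm

P ⇒ mPm   [P ::= m P m]
mPm ⇒ mtPtm   [P ::= t P t]
mtPtm ⇒ mttPttm   [P ::= t P t]
mttPttm ⇒ mttmPmttm   [P ::= m P m]
mttmPmttm ⇒ mttmmPmmttm   [P ::= m P m]
mttmmPmmttm ⇒ mttmmtPtmmttm   [P ::= t P t]
mttmmtPtmmttm ⇒ mttmmttPttmmttm   [P ::= t P t]
mttmmttPttmmttm ⇒ mttmmtttPtttmmttm   [P ::= t P t]
mttmmtttPtttmmttm ⇒ mttmmttttttmmttm   [P ::= epsilon]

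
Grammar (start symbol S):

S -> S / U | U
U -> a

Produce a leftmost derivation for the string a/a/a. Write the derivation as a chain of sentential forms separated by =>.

S=>S/U=>S/U/U=>U/U/U=>a/U/U=>a/a/U=>a/a/a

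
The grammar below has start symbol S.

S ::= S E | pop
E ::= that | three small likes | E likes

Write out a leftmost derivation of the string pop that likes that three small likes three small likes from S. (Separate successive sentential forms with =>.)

S => S E => S E E => S E E E => S E E E E => pop E E E E => pop E likes E E E => pop that likes E E E => pop that likes that E E => pop that likes that three small likes E => pop that likes that three small likes three small likes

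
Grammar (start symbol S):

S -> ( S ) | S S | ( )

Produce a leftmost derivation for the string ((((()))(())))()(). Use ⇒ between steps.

S⇒SS⇒SSS⇒(S)SS⇒((S))SS⇒((SS))SS⇒(((S)S))SS⇒((((S))S))SS⇒((((()))S))SS⇒((((()))(S)))SS⇒((((()))(())))SS⇒((((()))(())))()S⇒((((()))(())))()()

S ⇒ SS   [S -> S S]
SS ⇒ SSS   [S -> S S]
SSS ⇒ (S)SS   [S -> ( S )]
(S)SS ⇒ ((S))SS   [S -> ( S )]
((S))SS ⇒ ((SS))SS   [S -> S S]
((SS))SS ⇒ (((S)S))SS   [S -> ( S )]
(((S)S))SS ⇒ ((((S))S))SS   [S -> ( S )]
((((S))S))SS ⇒ ((((()))S))SS   [S -> ( )]
((((()))S))SS ⇒ ((((()))(S)))SS   [S -> ( S )]
((((()))(S)))SS ⇒ ((((()))(())))SS   [S -> ( )]
((((()))(())))SS ⇒ ((((()))(())))()S   [S -> ( )]
((((()))(())))()S ⇒ ((((()))(())))()()   [S -> ( )]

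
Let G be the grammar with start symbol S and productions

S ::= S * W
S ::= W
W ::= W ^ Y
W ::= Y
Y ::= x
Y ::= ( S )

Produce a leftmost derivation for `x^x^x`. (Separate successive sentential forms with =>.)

S=>W=>W^Y=>W^Y^Y=>Y^Y^Y=>x^Y^Y=>x^x^Y=>x^x^x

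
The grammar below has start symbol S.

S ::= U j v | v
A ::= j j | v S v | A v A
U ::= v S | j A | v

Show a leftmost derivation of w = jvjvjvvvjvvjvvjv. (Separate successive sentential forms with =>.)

S => Ujv => jAjv => jvSvjv => jvUjvvjv => jvjAjvvjv => jvjvSvjvvjv => jvjvUjvvjvvjv => jvjvjAjvvjvvjv => jvjvjvSvjvvjvvjv => jvjvjvvvjvvjvvjv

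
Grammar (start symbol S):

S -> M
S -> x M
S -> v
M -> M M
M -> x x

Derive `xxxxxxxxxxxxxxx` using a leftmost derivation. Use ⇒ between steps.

S ⇒ xM ⇒ xMM ⇒ xxxM ⇒ xxxMM ⇒ xxxxxM ⇒ xxxxxMM ⇒ xxxxxMMM ⇒ xxxxxMMMM ⇒ xxxxxMMMMM ⇒ xxxxxxxMMMM ⇒ xxxxxxxxxMMM ⇒ xxxxxxxxxxxMM ⇒ xxxxxxxxxxxxxM ⇒ xxxxxxxxxxxxxxx

S ⇒ xM   [S -> x M]
xM ⇒ xMM   [M -> M M]
xMM ⇒ xxxM   [M -> x x]
xxxM ⇒ xxxMM   [M -> M M]
xxxMM ⇒ xxxxxM   [M -> x x]
xxxxxM ⇒ xxxxxMM   [M -> M M]
xxxxxMM ⇒ xxxxxMMM   [M -> M M]
xxxxxMMM ⇒ xxxxxMMMM   [M -> M M]
xxxxxMMMM ⇒ xxxxxMMMMM   [M -> M M]
xxxxxMMMMM ⇒ xxxxxxxMMMM   [M -> x x]
xxxxxxxMMMM ⇒ xxxxxxxxxMMM   [M -> x x]
xxxxxxxxxMMM ⇒ xxxxxxxxxxxMM   [M -> x x]
xxxxxxxxxxxMM ⇒ xxxxxxxxxxxxxM   [M -> x x]
xxxxxxxxxxxxxM ⇒ xxxxxxxxxxxxxxx   [M -> x x]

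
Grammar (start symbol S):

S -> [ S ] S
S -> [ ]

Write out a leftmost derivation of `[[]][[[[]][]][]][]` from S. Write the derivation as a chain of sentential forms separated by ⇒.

S ⇒ [S]S ⇒ [[]]S ⇒ [[]][S]S ⇒ [[]][[S]S]S ⇒ [[]][[[S]S]S]S ⇒ [[]][[[[]]S]S]S ⇒ [[]][[[[]][]]S]S ⇒ [[]][[[[]][]][]]S ⇒ [[]][[[[]][]][]][]

S ⇒ [S]S   [S -> [ S ] S]
[S]S ⇒ [[]]S   [S -> [ ]]
[[]]S ⇒ [[]][S]S   [S -> [ S ] S]
[[]][S]S ⇒ [[]][[S]S]S   [S -> [ S ] S]
[[]][[S]S]S ⇒ [[]][[[S]S]S]S   [S -> [ S ] S]
[[]][[[S]S]S]S ⇒ [[]][[[[]]S]S]S   [S -> [ ]]
[[]][[[[]]S]S]S ⇒ [[]][[[[]][]]S]S   [S -> [ ]]
[[]][[[[]][]]S]S ⇒ [[]][[[[]][]][]]S   [S -> [ ]]
[[]][[[[]][]][]]S ⇒ [[]][[[[]][]][]][]   [S -> [ ]]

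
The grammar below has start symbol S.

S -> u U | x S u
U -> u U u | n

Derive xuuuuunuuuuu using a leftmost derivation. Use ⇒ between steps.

S ⇒ xSu   [S -> x S u]
xSu ⇒ xuUu   [S -> u U]
xuUu ⇒ xuuUuu   [U -> u U u]
xuuUuu ⇒ xuuuUuuu   [U -> u U u]
xuuuUuuu ⇒ xuuuuUuuuu   [U -> u U u]
xuuuuUuuuu ⇒ xuuuuuUuuuuu   [U -> u U u]
xuuuuuUuuuuu ⇒ xuuuuunuuuuu   [U -> n]

S ⇒ xSu ⇒ xuUu ⇒ xuuUuu ⇒ xuuuUuuu ⇒ xuuuuUuuuu ⇒ xuuuuuUuuuuu ⇒ xuuuuunuuuuu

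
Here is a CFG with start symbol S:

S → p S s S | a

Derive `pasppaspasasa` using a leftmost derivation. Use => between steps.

S => pSsS   [S → p S s S]
pSsS => pasS   [S → a]
pasS => paspSsS   [S → p S s S]
paspSsS => pasppSsSsS   [S → p S s S]
pasppSsSsS => pasppasSsS   [S → a]
pasppasSsS => pasppaspSsSsS   [S → p S s S]
pasppaspSsSsS => pasppaspasSsS   [S → a]
pasppaspasSsS => pasppaspasasS   [S → a]
pasppaspasasS => pasppaspasasa   [S → a]

S => pSsS => pasS => paspSsS => pasppSsSsS => pasppasSsS => pasppaspSsSsS => pasppaspasSsS => pasppaspasasS => pasppaspasasa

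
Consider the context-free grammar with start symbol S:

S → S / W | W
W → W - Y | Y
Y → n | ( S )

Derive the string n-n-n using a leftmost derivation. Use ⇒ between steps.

S⇒W⇒W-Y⇒W-Y-Y⇒Y-Y-Y⇒n-Y-Y⇒n-n-Y⇒n-n-n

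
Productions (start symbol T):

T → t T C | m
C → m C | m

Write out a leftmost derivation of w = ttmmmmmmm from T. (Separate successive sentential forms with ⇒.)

T ⇒ tTC ⇒ ttTCC ⇒ ttmCC ⇒ ttmmC ⇒ ttmmmC ⇒ ttmmmmC ⇒ ttmmmmmC ⇒ ttmmmmmmC ⇒ ttmmmmmmm

T ⇒ tTC   [T → t T C]
tTC ⇒ ttTCC   [T → t T C]
ttTCC ⇒ ttmCC   [T → m]
ttmCC ⇒ ttmmC   [C → m]
ttmmC ⇒ ttmmmC   [C → m C]
ttmmmC ⇒ ttmmmmC   [C → m C]
ttmmmmC ⇒ ttmmmmmC   [C → m C]
ttmmmmmC ⇒ ttmmmmmmC   [C → m C]
ttmmmmmmC ⇒ ttmmmmmmm   [C → m]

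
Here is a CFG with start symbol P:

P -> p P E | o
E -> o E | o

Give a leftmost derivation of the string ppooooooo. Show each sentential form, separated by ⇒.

P ⇒ pPE ⇒ ppPEE ⇒ ppoEE ⇒ ppooEE ⇒ ppoooEE ⇒ ppooooEE ⇒ ppoooooEE ⇒ ppooooooE ⇒ ppooooooo

P ⇒ pPE   [P -> p P E]
pPE ⇒ ppPEE   [P -> p P E]
ppPEE ⇒ ppoEE   [P -> o]
ppoEE ⇒ ppooEE   [E -> o E]
ppooEE ⇒ ppoooEE   [E -> o E]
ppoooEE ⇒ ppooooEE   [E -> o E]
ppooooEE ⇒ ppoooooEE   [E -> o E]
ppoooooEE ⇒ ppooooooE   [E -> o]
ppooooooE ⇒ ppooooooo   [E -> o]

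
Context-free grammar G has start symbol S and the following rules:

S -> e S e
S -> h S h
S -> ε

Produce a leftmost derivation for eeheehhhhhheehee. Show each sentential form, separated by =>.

S=>eSe=>eeSee=>eehShee=>eeheSehee=>eeheeSeehee=>eeheehSheehee=>eeheehhShheehee=>eeheehhhShhheehee=>eeheehhhhhheehee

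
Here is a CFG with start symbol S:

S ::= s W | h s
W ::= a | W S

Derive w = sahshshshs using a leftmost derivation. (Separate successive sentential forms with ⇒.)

S⇒sW⇒sWS⇒sWSS⇒sWSSS⇒sWSSSS⇒saSSSS⇒sahsSSS⇒sahshsSS⇒sahshshsS⇒sahshshshs

S ⇒ sW   [S ::= s W]
sW ⇒ sWS   [W ::= W S]
sWS ⇒ sWSS   [W ::= W S]
sWSS ⇒ sWSSS   [W ::= W S]
sWSSS ⇒ sWSSSS   [W ::= W S]
sWSSSS ⇒ saSSSS   [W ::= a]
saSSSS ⇒ sahsSSS   [S ::= h s]
sahsSSS ⇒ sahshsSS   [S ::= h s]
sahshsSS ⇒ sahshshsS   [S ::= h s]
sahshshsS ⇒ sahshshshs   [S ::= h s]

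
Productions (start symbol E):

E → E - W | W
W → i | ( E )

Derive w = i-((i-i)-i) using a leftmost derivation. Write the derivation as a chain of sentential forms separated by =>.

E=>E-W=>W-W=>i-W=>i-(E)=>i-(E-W)=>i-(W-W)=>i-((E)-W)=>i-((E-W)-W)=>i-((W-W)-W)=>i-((i-W)-W)=>i-((i-i)-W)=>i-((i-i)-i)

E => E-W   [E → E - W]
E-W => W-W   [E → W]
W-W => i-W   [W → i]
i-W => i-(E)   [W → ( E )]
i-(E) => i-(E-W)   [E → E - W]
i-(E-W) => i-(W-W)   [E → W]
i-(W-W) => i-((E)-W)   [W → ( E )]
i-((E)-W) => i-((E-W)-W)   [E → E - W]
i-((E-W)-W) => i-((W-W)-W)   [E → W]
i-((W-W)-W) => i-((i-W)-W)   [W → i]
i-((i-W)-W) => i-((i-i)-W)   [W → i]
i-((i-i)-W) => i-((i-i)-i)   [W → i]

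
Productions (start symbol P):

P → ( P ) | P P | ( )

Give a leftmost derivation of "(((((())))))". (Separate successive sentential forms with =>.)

P=>(P)=>((P))=>(((P)))=>((((P))))=>(((((P)))))=>(((((())))))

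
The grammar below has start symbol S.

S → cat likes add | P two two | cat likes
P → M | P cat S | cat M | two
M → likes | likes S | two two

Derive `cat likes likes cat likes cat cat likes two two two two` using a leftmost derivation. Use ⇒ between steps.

S ⇒ P two two ⇒ cat M two two ⇒ cat likes S two two ⇒ cat likes P two two two two ⇒ cat likes P cat S two two two two ⇒ cat likes M cat S two two two two ⇒ cat likes likes S cat S two two two two ⇒ cat likes likes cat likes cat S two two two two ⇒ cat likes likes cat likes cat cat likes two two two two

S ⇒ P two two   [S → P two two]
P two two ⇒ cat M two two   [P → cat M]
cat M two two ⇒ cat likes S two two   [M → likes S]
cat likes S two two ⇒ cat likes P two two two two   [S → P two two]
cat likes P two two two two ⇒ cat likes P cat S two two two two   [P → P cat S]
cat likes P cat S two two two two ⇒ cat likes M cat S two two two two   [P → M]
cat likes M cat S two two two two ⇒ cat likes likes S cat S two two two two   [M → likes S]
cat likes likes S cat S two two two two ⇒ cat likes likes cat likes cat S two two two two   [S → cat likes]
cat likes likes cat likes cat S two two two two ⇒ cat likes likes cat likes cat cat likes two two two two   [S → cat likes]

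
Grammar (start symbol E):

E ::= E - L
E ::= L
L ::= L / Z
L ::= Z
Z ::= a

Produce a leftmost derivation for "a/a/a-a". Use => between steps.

E => E-L   [E ::= E - L]
E-L => L-L   [E ::= L]
L-L => L/Z-L   [L ::= L / Z]
L/Z-L => L/Z/Z-L   [L ::= L / Z]
L/Z/Z-L => Z/Z/Z-L   [L ::= Z]
Z/Z/Z-L => a/Z/Z-L   [Z ::= a]
a/Z/Z-L => a/a/Z-L   [Z ::= a]
a/a/Z-L => a/a/a-L   [Z ::= a]
a/a/a-L => a/a/a-Z   [L ::= Z]
a/a/a-Z => a/a/a-a   [Z ::= a]

E=>E-L=>L-L=>L/Z-L=>L/Z/Z-L=>Z/Z/Z-L=>a/Z/Z-L=>a/a/Z-L=>a/a/a-L=>a/a/a-Z=>a/a/a-a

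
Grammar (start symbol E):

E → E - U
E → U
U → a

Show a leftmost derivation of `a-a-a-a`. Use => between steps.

E => E-U => E-U-U => E-U-U-U => U-U-U-U => a-U-U-U => a-a-U-U => a-a-a-U => a-a-a-a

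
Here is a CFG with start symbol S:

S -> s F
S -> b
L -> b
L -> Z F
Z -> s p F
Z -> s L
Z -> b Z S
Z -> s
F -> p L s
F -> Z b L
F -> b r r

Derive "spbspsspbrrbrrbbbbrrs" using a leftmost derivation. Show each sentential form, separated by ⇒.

S ⇒ sF ⇒ spLs ⇒ spZFs ⇒ spbZSFs ⇒ spbspFSFs ⇒ spbspZbLSFs ⇒ spbspsLbLSFs ⇒ spbspsZFbLSFs ⇒ spbspsspFFbLSFs ⇒ spbspsspbrrFbLSFs ⇒ spbspsspbrrbrrbLSFs ⇒ spbspsspbrrbrrbbSFs ⇒ spbspsspbrrbrrbbbFs ⇒ spbspsspbrrbrrbbbbrrs

S ⇒ sF   [S -> s F]
sF ⇒ spLs   [F -> p L s]
spLs ⇒ spZFs   [L -> Z F]
spZFs ⇒ spbZSFs   [Z -> b Z S]
spbZSFs ⇒ spbspFSFs   [Z -> s p F]
spbspFSFs ⇒ spbspZbLSFs   [F -> Z b L]
spbspZbLSFs ⇒ spbspsLbLSFs   [Z -> s L]
spbspsLbLSFs ⇒ spbspsZFbLSFs   [L -> Z F]
spbspsZFbLSFs ⇒ spbspsspFFbLSFs   [Z -> s p F]
spbspsspFFbLSFs ⇒ spbspsspbrrFbLSFs   [F -> b r r]
spbspsspbrrFbLSFs ⇒ spbspsspbrrbrrbLSFs   [F -> b r r]
spbspsspbrrbrrbLSFs ⇒ spbspsspbrrbrrbbSFs   [L -> b]
spbspsspbrrbrrbbSFs ⇒ spbspsspbrrbrrbbbFs   [S -> b]
spbspsspbrrbrrbbbFs ⇒ spbspsspbrrbrrbbbbrrs   [F -> b r r]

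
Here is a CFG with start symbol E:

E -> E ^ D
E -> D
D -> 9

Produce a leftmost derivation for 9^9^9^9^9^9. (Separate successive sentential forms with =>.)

E => E^D => E^D^D => E^D^D^D => E^D^D^D^D => E^D^D^D^D^D => D^D^D^D^D^D => 9^D^D^D^D^D => 9^9^D^D^D^D => 9^9^9^D^D^D => 9^9^9^9^D^D => 9^9^9^9^9^D => 9^9^9^9^9^9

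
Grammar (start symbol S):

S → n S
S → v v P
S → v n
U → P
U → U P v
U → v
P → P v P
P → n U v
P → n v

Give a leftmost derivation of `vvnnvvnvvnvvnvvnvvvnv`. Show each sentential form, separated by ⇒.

S ⇒ vvP ⇒ vvPvP ⇒ vvnUvvP ⇒ vvnPvvP ⇒ vvnPvPvvP ⇒ vvnPvPvPvvP ⇒ vvnPvPvPvPvvP ⇒ vvnPvPvPvPvPvvP ⇒ vvnnvvPvPvPvPvvP ⇒ vvnnvvnvvPvPvPvvP ⇒ vvnnvvnvvnvvPvPvvP ⇒ vvnnvvnvvnvvnvvPvvP ⇒ vvnnvvnvvnvvnvvnvvvP ⇒ vvnnvvnvvnvvnvvnvvvnv

S ⇒ vvP   [S → v v P]
vvP ⇒ vvPvP   [P → P v P]
vvPvP ⇒ vvnUvvP   [P → n U v]
vvnUvvP ⇒ vvnPvvP   [U → P]
vvnPvvP ⇒ vvnPvPvvP   [P → P v P]
vvnPvPvvP ⇒ vvnPvPvPvvP   [P → P v P]
vvnPvPvPvvP ⇒ vvnPvPvPvPvvP   [P → P v P]
vvnPvPvPvPvvP ⇒ vvnPvPvPvPvPvvP   [P → P v P]
vvnPvPvPvPvPvvP ⇒ vvnnvvPvPvPvPvvP   [P → n v]
vvnnvvPvPvPvPvvP ⇒ vvnnvvnvvPvPvPvvP   [P → n v]
vvnnvvnvvPvPvPvvP ⇒ vvnnvvnvvnvvPvPvvP   [P → n v]
vvnnvvnvvnvvPvPvvP ⇒ vvnnvvnvvnvvnvvPvvP   [P → n v]
vvnnvvnvvnvvnvvPvvP ⇒ vvnnvvnvvnvvnvvnvvvP   [P → n v]
vvnnvvnvvnvvnvvnvvvP ⇒ vvnnvvnvvnvvnvvnvvvnv   [P → n v]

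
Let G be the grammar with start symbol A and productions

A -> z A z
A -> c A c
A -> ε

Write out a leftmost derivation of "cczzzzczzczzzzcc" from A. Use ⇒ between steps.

A ⇒ cAc   [A -> c A c]
cAc ⇒ ccAcc   [A -> c A c]
ccAcc ⇒ cczAzcc   [A -> z A z]
cczAzcc ⇒ cczzAzzcc   [A -> z A z]
cczzAzzcc ⇒ cczzzAzzzcc   [A -> z A z]
cczzzAzzzcc ⇒ cczzzzAzzzzcc   [A -> z A z]
cczzzzAzzzzcc ⇒ cczzzzcAczzzzcc   [A -> c A c]
cczzzzcAczzzzcc ⇒ cczzzzczAzczzzzcc   [A -> z A z]
cczzzzczAzczzzzcc ⇒ cczzzzczzczzzzcc   [A -> ε]

A⇒cAc⇒ccAcc⇒cczAzcc⇒cczzAzzcc⇒cczzzAzzzcc⇒cczzzzAzzzzcc⇒cczzzzcAczzzzcc⇒cczzzzczAzczzzzcc⇒cczzzzczzczzzzcc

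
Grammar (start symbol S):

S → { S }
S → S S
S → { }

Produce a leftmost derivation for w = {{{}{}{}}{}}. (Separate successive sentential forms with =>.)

S=>{S}=>{SS}=>{{S}S}=>{{SS}S}=>{{SSS}S}=>{{{}SS}S}=>{{{}{}S}S}=>{{{}{}{}}S}=>{{{}{}{}}{}}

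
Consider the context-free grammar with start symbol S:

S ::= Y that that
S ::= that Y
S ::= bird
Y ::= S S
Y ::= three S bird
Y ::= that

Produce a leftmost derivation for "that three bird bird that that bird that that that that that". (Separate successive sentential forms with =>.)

S => Y that that   [S ::= Y that that]
Y that that => S S that that   [Y ::= S S]
S S that that => that Y S that that   [S ::= that Y]
that Y S that that => that three S bird S that that   [Y ::= three S bird]
that three S bird S that that => that three Y that that bird S that that   [S ::= Y that that]
that three Y that that bird S that that => that three S S that that bird S that that   [Y ::= S S]
that three S S that that bird S that that => that three bird S that that bird S that that   [S ::= bird]
that three bird S that that bird S that that => that three bird bird that that bird S that that   [S ::= bird]
that three bird bird that that bird S that that => that three bird bird that that bird Y that that that that   [S ::= Y that that]
that three bird bird that that bird Y that that that that => that three bird bird that that bird that that that that that   [Y ::= that]

S => Y that that => S S that that => that Y S that that => that three S bird S that that => that three Y that that bird S that that => that three S S that that bird S that that => that three bird S that that bird S that that => that three bird bird that that bird S that that => that three bird bird that that bird Y that that that that => that three bird bird that that bird that that that that that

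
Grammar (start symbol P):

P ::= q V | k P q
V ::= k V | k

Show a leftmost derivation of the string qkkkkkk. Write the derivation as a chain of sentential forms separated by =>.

P => qV => qkV => qkkV => qkkkV => qkkkkV => qkkkkkV => qkkkkkk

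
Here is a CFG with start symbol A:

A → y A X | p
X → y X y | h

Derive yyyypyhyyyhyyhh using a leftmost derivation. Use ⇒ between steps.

A ⇒ yAX   [A → y A X]
yAX ⇒ yyAXX   [A → y A X]
yyAXX ⇒ yyyAXXX   [A → y A X]
yyyAXXX ⇒ yyyyAXXXX   [A → y A X]
yyyyAXXXX ⇒ yyyypXXXX   [A → p]
yyyypXXXX ⇒ yyyypyXyXXX   [X → y X y]
yyyypyXyXXX ⇒ yyyypyhyXXX   [X → h]
yyyypyhyXXX ⇒ yyyypyhyyXyXX   [X → y X y]
yyyypyhyyXyXX ⇒ yyyypyhyyyXyyXX   [X → y X y]
yyyypyhyyyXyyXX ⇒ yyyypyhyyyhyyXX   [X → h]
yyyypyhyyyhyyXX ⇒ yyyypyhyyyhyyhX   [X → h]
yyyypyhyyyhyyhX ⇒ yyyypyhyyyhyyhh   [X → h]

A⇒yAX⇒yyAXX⇒yyyAXXX⇒yyyyAXXXX⇒yyyypXXXX⇒yyyypyXyXXX⇒yyyypyhyXXX⇒yyyypyhyyXyXX⇒yyyypyhyyyXyyXX⇒yyyypyhyyyhyyXX⇒yyyypyhyyyhyyhX⇒yyyypyhyyyhyyhh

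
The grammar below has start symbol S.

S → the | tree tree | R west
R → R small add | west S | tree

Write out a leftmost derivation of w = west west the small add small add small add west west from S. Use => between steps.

S => R west => west S west => west R west west => west R small add west west => west R small add small add west west => west R small add small add small add west west => west west S small add small add small add west west => west west the small add small add small add west west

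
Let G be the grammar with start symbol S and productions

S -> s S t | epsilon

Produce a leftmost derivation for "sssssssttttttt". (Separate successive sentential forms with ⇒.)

S ⇒ sSt ⇒ ssStt ⇒ sssSttt ⇒ ssssStttt ⇒ sssssSttttt ⇒ ssssssStttttt ⇒ sssssssSttttttt ⇒ sssssssttttttt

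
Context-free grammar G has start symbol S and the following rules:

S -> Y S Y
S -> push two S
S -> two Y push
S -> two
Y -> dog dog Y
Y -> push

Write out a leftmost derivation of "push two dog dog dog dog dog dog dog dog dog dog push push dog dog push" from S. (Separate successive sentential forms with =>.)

S => Y S Y => push S Y => push two Y push Y => push two dog dog Y push Y => push two dog dog dog dog Y push Y => push two dog dog dog dog dog dog Y push Y => push two dog dog dog dog dog dog dog dog Y push Y => push two dog dog dog dog dog dog dog dog dog dog Y push Y => push two dog dog dog dog dog dog dog dog dog dog push push Y => push two dog dog dog dog dog dog dog dog dog dog push push dog dog Y => push two dog dog dog dog dog dog dog dog dog dog push push dog dog push

S => Y S Y   [S -> Y S Y]
Y S Y => push S Y   [Y -> push]
push S Y => push two Y push Y   [S -> two Y push]
push two Y push Y => push two dog dog Y push Y   [Y -> dog dog Y]
push two dog dog Y push Y => push two dog dog dog dog Y push Y   [Y -> dog dog Y]
push two dog dog dog dog Y push Y => push two dog dog dog dog dog dog Y push Y   [Y -> dog dog Y]
push two dog dog dog dog dog dog Y push Y => push two dog dog dog dog dog dog dog dog Y push Y   [Y -> dog dog Y]
push two dog dog dog dog dog dog dog dog Y push Y => push two dog dog dog dog dog dog dog dog dog dog Y push Y   [Y -> dog dog Y]
push two dog dog dog dog dog dog dog dog dog dog Y push Y => push two dog dog dog dog dog dog dog dog dog dog push push Y   [Y -> push]
push two dog dog dog dog dog dog dog dog dog dog push push Y => push two dog dog dog dog dog dog dog dog dog dog push push dog dog Y   [Y -> dog dog Y]
push two dog dog dog dog dog dog dog dog dog dog push push dog dog Y => push two dog dog dog dog dog dog dog dog dog dog push push dog dog push   [Y -> push]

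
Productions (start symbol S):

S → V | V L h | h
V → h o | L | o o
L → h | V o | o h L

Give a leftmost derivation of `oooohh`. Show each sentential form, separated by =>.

S => VLh   [S → V L h]
VLh => LLh   [V → L]
LLh => VoLh   [L → V o]
VoLh => LoLh   [V → L]
LoLh => VooLh   [L → V o]
VooLh => ooooLh   [V → o o]
ooooLh => oooohh   [L → h]

S => VLh => LLh => VoLh => LoLh => VooLh => ooooLh => oooohh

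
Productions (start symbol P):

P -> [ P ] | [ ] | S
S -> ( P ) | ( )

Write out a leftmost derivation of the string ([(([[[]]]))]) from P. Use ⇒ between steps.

P ⇒ S ⇒ (P) ⇒ ([P]) ⇒ ([S]) ⇒ ([(P)]) ⇒ ([(S)]) ⇒ ([((P))]) ⇒ ([(([P]))]) ⇒ ([(([[P]]))]) ⇒ ([(([[[]]]))])

P ⇒ S   [P -> S]
S ⇒ (P)   [S -> ( P )]
(P) ⇒ ([P])   [P -> [ P ]]
([P]) ⇒ ([S])   [P -> S]
([S]) ⇒ ([(P)])   [S -> ( P )]
([(P)]) ⇒ ([(S)])   [P -> S]
([(S)]) ⇒ ([((P))])   [S -> ( P )]
([((P))]) ⇒ ([(([P]))])   [P -> [ P ]]
([(([P]))]) ⇒ ([(([[P]]))])   [P -> [ P ]]
([(([[P]]))]) ⇒ ([(([[[]]]))])   [P -> [ ]]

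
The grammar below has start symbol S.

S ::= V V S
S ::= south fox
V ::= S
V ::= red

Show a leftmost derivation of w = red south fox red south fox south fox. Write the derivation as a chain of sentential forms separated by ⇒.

S ⇒ V V S   [S ::= V V S]
V V S ⇒ red V S   [V ::= red]
red V S ⇒ red S S   [V ::= S]
red S S ⇒ red V V S S   [S ::= V V S]
red V V S S ⇒ red S V S S   [V ::= S]
red S V S S ⇒ red south fox V S S   [S ::= south fox]
red south fox V S S ⇒ red south fox red S S   [V ::= red]
red south fox red S S ⇒ red south fox red south fox S   [S ::= south fox]
red south fox red south fox S ⇒ red south fox red south fox south fox   [S ::= south fox]

S ⇒ V V S ⇒ red V S ⇒ red S S ⇒ red V V S S ⇒ red S V S S ⇒ red south fox V S S ⇒ red south fox red S S ⇒ red south fox red south fox S ⇒ red south fox red south fox south fox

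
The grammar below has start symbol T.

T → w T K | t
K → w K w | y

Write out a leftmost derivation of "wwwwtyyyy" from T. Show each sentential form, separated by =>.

T => wTK   [T → w T K]
wTK => wwTKK   [T → w T K]
wwTKK => wwwTKKK   [T → w T K]
wwwTKKK => wwwwTKKKK   [T → w T K]
wwwwTKKKK => wwwwtKKKK   [T → t]
wwwwtKKKK => wwwwtyKKK   [K → y]
wwwwtyKKK => wwwwtyyKK   [K → y]
wwwwtyyKK => wwwwtyyyK   [K → y]
wwwwtyyyK => wwwwtyyyy   [K → y]

T => wTK => wwTKK => wwwTKKK => wwwwTKKKK => wwwwtKKKK => wwwwtyKKK => wwwwtyyKK => wwwwtyyyK => wwwwtyyyy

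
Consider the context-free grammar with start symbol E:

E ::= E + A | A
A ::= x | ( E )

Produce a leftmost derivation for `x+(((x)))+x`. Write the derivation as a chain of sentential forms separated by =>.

E => E+A => E+A+A => A+A+A => x+A+A => x+(E)+A => x+(A)+A => x+((E))+A => x+((A))+A => x+(((E)))+A => x+(((A)))+A => x+(((x)))+A => x+(((x)))+x

E => E+A   [E ::= E + A]
E+A => E+A+A   [E ::= E + A]
E+A+A => A+A+A   [E ::= A]
A+A+A => x+A+A   [A ::= x]
x+A+A => x+(E)+A   [A ::= ( E )]
x+(E)+A => x+(A)+A   [E ::= A]
x+(A)+A => x+((E))+A   [A ::= ( E )]
x+((E))+A => x+((A))+A   [E ::= A]
x+((A))+A => x+(((E)))+A   [A ::= ( E )]
x+(((E)))+A => x+(((A)))+A   [E ::= A]
x+(((A)))+A => x+(((x)))+A   [A ::= x]
x+(((x)))+A => x+(((x)))+x   [A ::= x]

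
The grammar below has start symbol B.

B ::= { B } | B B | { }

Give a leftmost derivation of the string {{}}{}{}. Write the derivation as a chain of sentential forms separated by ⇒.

B ⇒ BB ⇒ BBB ⇒ {B}BB ⇒ {{}}BB ⇒ {{}}{}B ⇒ {{}}{}{}

B ⇒ BB   [B ::= B B]
BB ⇒ BBB   [B ::= B B]
BBB ⇒ {B}BB   [B ::= { B }]
{B}BB ⇒ {{}}BB   [B ::= { }]
{{}}BB ⇒ {{}}{}B   [B ::= { }]
{{}}{}B ⇒ {{}}{}{}   [B ::= { }]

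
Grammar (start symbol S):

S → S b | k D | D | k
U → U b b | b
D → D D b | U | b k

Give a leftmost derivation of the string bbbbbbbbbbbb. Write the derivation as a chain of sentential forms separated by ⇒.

S⇒Sb⇒Db⇒Ub⇒Ubbb⇒Ubbbbb⇒Ubbbbbbb⇒Ubbbbbbbbb⇒Ubbbbbbbbbbb⇒bbbbbbbbbbbb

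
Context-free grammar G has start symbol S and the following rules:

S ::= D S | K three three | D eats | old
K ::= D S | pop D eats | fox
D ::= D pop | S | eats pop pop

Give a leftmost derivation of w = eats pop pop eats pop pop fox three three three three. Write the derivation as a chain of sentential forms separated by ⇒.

S ⇒ K three three ⇒ D S three three ⇒ eats pop pop S three three ⇒ eats pop pop D S three three ⇒ eats pop pop eats pop pop S three three ⇒ eats pop pop eats pop pop K three three three three ⇒ eats pop pop eats pop pop fox three three three three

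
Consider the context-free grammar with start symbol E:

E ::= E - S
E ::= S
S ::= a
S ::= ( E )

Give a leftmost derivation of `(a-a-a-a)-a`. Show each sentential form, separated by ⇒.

E ⇒ E-S   [E ::= E - S]
E-S ⇒ S-S   [E ::= S]
S-S ⇒ (E)-S   [S ::= ( E )]
(E)-S ⇒ (E-S)-S   [E ::= E - S]
(E-S)-S ⇒ (E-S-S)-S   [E ::= E - S]
(E-S-S)-S ⇒ (E-S-S-S)-S   [E ::= E - S]
(E-S-S-S)-S ⇒ (S-S-S-S)-S   [E ::= S]
(S-S-S-S)-S ⇒ (a-S-S-S)-S   [S ::= a]
(a-S-S-S)-S ⇒ (a-a-S-S)-S   [S ::= a]
(a-a-S-S)-S ⇒ (a-a-a-S)-S   [S ::= a]
(a-a-a-S)-S ⇒ (a-a-a-a)-S   [S ::= a]
(a-a-a-a)-S ⇒ (a-a-a-a)-a   [S ::= a]

E ⇒ E-S ⇒ S-S ⇒ (E)-S ⇒ (E-S)-S ⇒ (E-S-S)-S ⇒ (E-S-S-S)-S ⇒ (S-S-S-S)-S ⇒ (a-S-S-S)-S ⇒ (a-a-S-S)-S ⇒ (a-a-a-S)-S ⇒ (a-a-a-a)-S ⇒ (a-a-a-a)-a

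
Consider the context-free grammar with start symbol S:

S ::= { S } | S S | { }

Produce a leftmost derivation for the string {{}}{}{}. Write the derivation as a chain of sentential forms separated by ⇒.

S ⇒ SS ⇒ SSS ⇒ {S}SS ⇒ {{}}SS ⇒ {{}}{}S ⇒ {{}}{}{}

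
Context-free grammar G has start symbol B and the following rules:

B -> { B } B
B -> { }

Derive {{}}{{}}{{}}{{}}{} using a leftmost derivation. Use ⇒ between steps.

B ⇒ {B}B ⇒ {{}}B ⇒ {{}}{B}B ⇒ {{}}{{}}B ⇒ {{}}{{}}{B}B ⇒ {{}}{{}}{{}}B ⇒ {{}}{{}}{{}}{B}B ⇒ {{}}{{}}{{}}{{}}B ⇒ {{}}{{}}{{}}{{}}{}

B ⇒ {B}B   [B -> { B } B]
{B}B ⇒ {{}}B   [B -> { }]
{{}}B ⇒ {{}}{B}B   [B -> { B } B]
{{}}{B}B ⇒ {{}}{{}}B   [B -> { }]
{{}}{{}}B ⇒ {{}}{{}}{B}B   [B -> { B } B]
{{}}{{}}{B}B ⇒ {{}}{{}}{{}}B   [B -> { }]
{{}}{{}}{{}}B ⇒ {{}}{{}}{{}}{B}B   [B -> { B } B]
{{}}{{}}{{}}{B}B ⇒ {{}}{{}}{{}}{{}}B   [B -> { }]
{{}}{{}}{{}}{{}}B ⇒ {{}}{{}}{{}}{{}}{}   [B -> { }]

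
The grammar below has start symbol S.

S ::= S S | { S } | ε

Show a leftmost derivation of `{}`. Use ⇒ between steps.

S ⇒ SS   [S ::= S S]
SS ⇒ SSS   [S ::= S S]
SSS ⇒ {S}SS   [S ::= { S }]
{S}SS ⇒ {}SS   [S ::= ε]
{}SS ⇒ {}S   [S ::= ε]
{}S ⇒ {}   [S ::= ε]

S ⇒ SS ⇒ SSS ⇒ {S}SS ⇒ {}SS ⇒ {}S ⇒ {}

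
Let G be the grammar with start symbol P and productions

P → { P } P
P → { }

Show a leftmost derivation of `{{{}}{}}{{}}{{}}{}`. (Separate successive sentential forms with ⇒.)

P ⇒ {P}P ⇒ {{P}P}P ⇒ {{{}}P}P ⇒ {{{}}{}}P ⇒ {{{}}{}}{P}P ⇒ {{{}}{}}{{}}P ⇒ {{{}}{}}{{}}{P}P ⇒ {{{}}{}}{{}}{{}}P ⇒ {{{}}{}}{{}}{{}}{}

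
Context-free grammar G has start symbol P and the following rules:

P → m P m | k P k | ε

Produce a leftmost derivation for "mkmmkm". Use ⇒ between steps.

P ⇒ mPm ⇒ mkPkm ⇒ mkmPmkm ⇒ mkmmkm

P ⇒ mPm   [P → m P m]
mPm ⇒ mkPkm   [P → k P k]
mkPkm ⇒ mkmPmkm   [P → m P m]
mkmPmkm ⇒ mkmmkm   [P → ε]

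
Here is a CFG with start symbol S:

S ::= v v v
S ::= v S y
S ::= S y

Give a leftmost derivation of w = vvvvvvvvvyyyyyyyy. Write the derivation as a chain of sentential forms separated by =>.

S => vSy   [S ::= v S y]
vSy => vvSyy   [S ::= v S y]
vvSyy => vvvSyyy   [S ::= v S y]
vvvSyyy => vvvSyyyy   [S ::= S y]
vvvSyyyy => vvvvSyyyyy   [S ::= v S y]
vvvvSyyyyy => vvvvvSyyyyyy   [S ::= v S y]
vvvvvSyyyyyy => vvvvvvSyyyyyyy   [S ::= v S y]
vvvvvvSyyyyyyy => vvvvvvSyyyyyyyy   [S ::= S y]
vvvvvvSyyyyyyyy => vvvvvvvvvyyyyyyyy   [S ::= v v v]

S=>vSy=>vvSyy=>vvvSyyy=>vvvSyyyy=>vvvvSyyyyy=>vvvvvSyyyyyy=>vvvvvvSyyyyyyy=>vvvvvvSyyyyyyyy=>vvvvvvvvvyyyyyyyy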